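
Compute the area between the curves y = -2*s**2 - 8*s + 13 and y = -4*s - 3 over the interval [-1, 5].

108

The difference (-2*s**2 - 8*s + 13) - (-4*s - 3) = -2*s**2 - 4*s + 16 changes sign at s = 2 inside [-1, 5], so split the integral there.
∫[-1,2] (-2*s**2 - 4*s + 16) ds = 36.
∫[2,5] (-2*s**2 - 4*s + 16) ds = -72; the area of that piece is 72.
Total area = 36 + 72 = 108.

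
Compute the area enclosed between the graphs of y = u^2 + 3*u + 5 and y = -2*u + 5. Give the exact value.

125/6

Set the curves equal: u^2 + 3*u + 5 = -2*u + 5, so u^2 + 5*u = 0, which factors as u*(u + 5) = 0. The curves meet at u = -5, 0.
On [-5, 0], y = -2*u + 5 is on top; that piece has area ∫[-5,0] (-(u^2 + 5*u)) du = 125/6.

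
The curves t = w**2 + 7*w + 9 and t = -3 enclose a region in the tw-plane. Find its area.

Both boundary curves give t as a function of w, so integrate with respect to w. Setting them equal: w**2 + 7*w + 12 = 0, i.e. (w + 3)*(w + 4) = 0, so they meet at w = -4, -3.
For w in [-4, -3], t = w**2 + 7*w + 9 is on the left; area = ∫[-4,-3] (-(w**2 + 7*w + 12)) dw = 1/6.

1/6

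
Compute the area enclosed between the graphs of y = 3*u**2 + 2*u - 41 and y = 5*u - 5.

343/2

Set the curves equal: 3*u**2 + 2*u - 41 = 5*u - 5, so 3*u**2 - 3*u - 36 = 0, which factors as 3*(u - 4)*(u + 3) = 0. The curves meet at u = -3, 4.
On [-3, 4], y = 5*u - 5 is on top; that piece has area ∫[-3,4] (-(3*u**2 - 3*u - 36)) du = 343/2.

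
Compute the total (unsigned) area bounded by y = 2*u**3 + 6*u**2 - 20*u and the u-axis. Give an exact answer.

The curve meets the u-axis where 2*u**3 + 6*u**2 - 20*u = 0, i.e. 2*u*(u - 2)*(u + 5) = 0, at u = -5, 0, 2.
On [-5, 0] the curve lies above the axis; ∫[-5,0] (2*u**3 + 6*u**2 - 20*u) du = 375/2, giving area 375/2.
On [0, 2] the curve lies below the axis; ∫[0,2] (2*u**3 + 6*u**2 - 20*u) du = -16, giving area 16.
Total area = 375/2 + 16 = 407/2.

407/2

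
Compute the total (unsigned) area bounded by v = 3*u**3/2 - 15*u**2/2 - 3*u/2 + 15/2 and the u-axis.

74

The curve meets the u-axis where 3*u**3/2 - 15*u**2/2 - 3*u/2 + 15/2 = 0, i.e. 3*(u - 5)*(u - 1)*(u + 1)/2 = 0, at u = -1, 1, 5.
On [-1, 1] the curve lies above the axis; ∫[-1,1] (3*u**3/2 - 15*u**2/2 - 3*u/2 + 15/2) du = 10, giving area 10.
On [1, 5] the curve lies below the axis; ∫[1,5] (3*u**3/2 - 15*u**2/2 - 3*u/2 + 15/2) du = -64, giving area 64.
Total area = 10 + 64 = 74.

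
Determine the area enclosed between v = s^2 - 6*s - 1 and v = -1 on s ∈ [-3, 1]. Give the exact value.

116/3

The difference (s^2 - 6*s - 1) - (-1) = s^2 - 6*s changes sign at s = 0 inside [-3, 1], so split the integral there.
∫[-3,0] (s^2 - 6*s) ds = 36.
∫[0,1] (s^2 - 6*s) ds = -8/3; the area of that piece is 8/3.
Total area = 36 + 8/3 = 116/3.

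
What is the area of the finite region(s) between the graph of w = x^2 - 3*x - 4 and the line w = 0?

125/6

The curve meets the x-axis where x^2 - 3*x - 4 = 0, i.e. (x - 4)*(x + 1) = 0, at x = -1, 4.
On [-1, 4] the curve lies below the axis; ∫[-1,4] (x^2 - 3*x - 4) dx = -125/6, giving area 125/6.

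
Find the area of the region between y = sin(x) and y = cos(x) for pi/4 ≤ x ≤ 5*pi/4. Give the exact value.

2*sqrt(2)

On [pi/4, 5*pi/4], (sin(x)) - (cos(x)) = sin(x) - cos(x) is ≥ 0 throughout, so the area is a single integral of |sin(x) - cos(x)|.
∫[pi/4,5*pi/4] (sin(x) - cos(x)) dx = 2*sqrt(2).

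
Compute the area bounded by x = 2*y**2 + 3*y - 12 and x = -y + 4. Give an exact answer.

Both boundary curves give x as a function of y, so integrate with respect to y. Setting them equal: 2*y**2 + 4*y - 16 = 0, i.e. 2*(y - 2)*(y + 4) = 0, so they meet at y = -4, 2.
For y in [-4, 2], x = 2*y**2 + 3*y - 12 is on the left; area = ∫[-4,2] (-(2*y**2 + 4*y - 16)) dy = 72.

72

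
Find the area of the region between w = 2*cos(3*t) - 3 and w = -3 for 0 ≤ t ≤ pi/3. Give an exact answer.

The difference (2*cos(3*t) - 3) - (-3) = 2*cos(3*t) changes sign at t = pi/6 inside [0, pi/3], so split the integral there.
∫[0,pi/6] (2*cos(3*t)) dt = 2/3.
∫[pi/6,pi/3] (2*cos(3*t)) dt = -2/3; the area of that piece is 2/3.
Total area = 2/3 + 2/3 = 4/3.

4/3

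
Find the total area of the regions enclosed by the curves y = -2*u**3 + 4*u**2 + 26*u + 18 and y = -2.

Set the curves equal: -2*u**3 + 4*u**2 + 26*u + 18 = -2, so -2*u**3 + 4*u**2 + 26*u + 20 = 0, which factors as -2*(u - 5)*(u + 1)*(u + 2) = 0. The curves meet at u = -2, -1, 5.
On [-2, -1], y = -2 is on top; that piece has area ∫[-2,-1] (-(-2*u**3 + 4*u**2 + 26*u + 20)) du = 13/6.
On [-1, 5], y = -2*u**3 + 4*u**2 + 26*u + 18 is on top; that piece has area ∫[-1,5] (-2*u**3 + 4*u**2 + 26*u + 20) du = 288.
Total enclosed area = 13/6 + 288 = 1741/6.

1741/6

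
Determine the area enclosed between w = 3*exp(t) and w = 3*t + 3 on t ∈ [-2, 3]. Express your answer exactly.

-45/2 - 3*exp(-2) + 3*exp(3)

On [-2, 3], (3*exp(t)) - (3*t + 3) = -3*t + 3*exp(t) - 3 is ≥ 0 throughout, so the area is a single integral of |-3*t + 3*exp(t) - 3|.
∫[-2,3] (-3*t + 3*exp(t) - 3) dt = -45/2 - 3*exp(-2) + 3*exp(3).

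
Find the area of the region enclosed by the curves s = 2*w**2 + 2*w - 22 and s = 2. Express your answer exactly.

343/3

Both boundary curves give s as a function of w, so integrate with respect to w. Setting them equal: 2*w**2 + 2*w - 24 = 0, i.e. 2*(w - 3)*(w + 4) = 0, so they meet at w = -4, 3.
For w in [-4, 3], s = 2*w**2 + 2*w - 22 is on the left; area = ∫[-4,3] (-(2*w**2 + 2*w - 24)) dw = 343/3.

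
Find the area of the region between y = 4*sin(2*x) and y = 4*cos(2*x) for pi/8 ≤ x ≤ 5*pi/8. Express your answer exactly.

4*sqrt(2)

On [pi/8, 5*pi/8], (4*sin(2*x)) - (4*cos(2*x)) = 4*sin(2*x) - 4*cos(2*x) is ≥ 0 throughout, so the area is a single integral of |4*sin(2*x) - 4*cos(2*x)|.
∫[pi/8,5*pi/8] (4*sin(2*x) - 4*cos(2*x)) dx = 4*sqrt(2).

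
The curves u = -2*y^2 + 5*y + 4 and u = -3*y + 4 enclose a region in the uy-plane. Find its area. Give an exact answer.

64/3

Both boundary curves give u as a function of y, so integrate with respect to y. Setting them equal: -2*y^2 + 8*y = 0, i.e. -2*y*(y - 4) = 0, so they meet at y = 0, 4.
For y in [0, 4], u = -2*y^2 + 5*y + 4 is on the right; area = ∫[0,4] (-2*y^2 + 8*y) dy = 64/3.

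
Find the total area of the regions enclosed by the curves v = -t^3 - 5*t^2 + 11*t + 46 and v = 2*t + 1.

568/3

Set the curves equal: -t^3 - 5*t^2 + 11*t + 46 = 2*t + 1, so -t^3 - 5*t^2 + 9*t + 45 = 0, which factors as -(t - 3)*(t + 3)*(t + 5) = 0. The curves meet at t = -5, -3, 3.
On [-5, -3], v = 2*t + 1 is on top; that piece has area ∫[-5,-3] (-(-t^3 - 5*t^2 + 9*t + 45)) dt = 28/3.
On [-3, 3], v = -t^3 - 5*t^2 + 11*t + 46 is on top; that piece has area ∫[-3,3] (-t^3 - 5*t^2 + 9*t + 45) dt = 180.
Total enclosed area = 28/3 + 180 = 568/3.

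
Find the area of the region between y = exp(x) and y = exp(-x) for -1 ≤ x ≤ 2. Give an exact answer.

-4 + exp(-2) + exp(-1) + exp(1) + exp(2)

The difference (exp(x)) - (exp(-x)) = exp(x) - exp(-x) changes sign at x = 0 inside [-1, 2], so split the integral there.
∫[-1,0] (exp(x) - exp(-x)) dx = -exp(1) - exp(-1) + 2; the area of that piece is -2 + exp(-1) + exp(1).
∫[0,2] (exp(x) - exp(-x)) dx = -2 + exp(-2) + exp(2).
Total area = (-2 + exp(-1) + exp(1)) + (-2 + exp(-2) + exp(2)) = -4 + exp(-2) + exp(-1) + exp(1) + exp(2).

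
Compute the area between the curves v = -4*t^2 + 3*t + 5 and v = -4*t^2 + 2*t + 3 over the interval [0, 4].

On [0, 4], (-4*t^2 + 3*t + 5) - (-4*t^2 + 2*t + 3) = t + 2 is ≥ 0 throughout, so the area is a single integral of |t + 2|.
∫[0,4] (t + 2) dt = 16.

16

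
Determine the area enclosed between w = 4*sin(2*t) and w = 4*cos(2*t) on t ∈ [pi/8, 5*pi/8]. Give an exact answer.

4*sqrt(2)

On [pi/8, 5*pi/8], (4*sin(2*t)) - (4*cos(2*t)) = 4*sin(2*t) - 4*cos(2*t) is ≥ 0 throughout, so the area is a single integral of |4*sin(2*t) - 4*cos(2*t)|.
∫[pi/8,5*pi/8] (4*sin(2*t) - 4*cos(2*t)) dt = 4*sqrt(2).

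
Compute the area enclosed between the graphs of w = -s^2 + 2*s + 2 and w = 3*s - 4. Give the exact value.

Set the curves equal: -s^2 + 2*s + 2 = 3*s - 4, so -s^2 - s + 6 = 0, which factors as -(s - 2)*(s + 3) = 0. The curves meet at s = -3, 2.
On [-3, 2], w = -s^2 + 2*s + 2 is on top; that piece has area ∫[-3,2] (-s^2 - s + 6) ds = 125/6.

125/6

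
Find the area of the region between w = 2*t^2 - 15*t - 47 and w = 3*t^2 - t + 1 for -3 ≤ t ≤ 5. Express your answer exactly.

1640/3

On [-3, 5], (2*t^2 - 15*t - 47) - (3*t^2 - t + 1) = -t^2 - 14*t - 48 is ≤ 0 throughout, so the area is a single integral of |-t^2 - 14*t - 48|.
∫[-3,5] (-t^2 - 14*t - 48) dt = -1640/3; the area of that piece is 1640/3.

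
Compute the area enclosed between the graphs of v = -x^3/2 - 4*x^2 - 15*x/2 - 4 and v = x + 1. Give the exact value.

Set the curves equal: -x^3/2 - 4*x^2 - 15*x/2 - 4 = x + 1, so -x^3/2 - 4*x^2 - 17*x/2 - 5 = 0, which factors as -(x + 1)*(x + 2)*(x + 5)/2 = 0. The curves meet at x = -5, -2, -1.
On [-5, -2], v = x + 1 is on top; that piece has area ∫[-5,-2] (-(-x^3/2 - 4*x^2 - 17*x/2 - 5)) dx = 45/8.
On [-2, -1], v = -x^3/2 - 4*x^2 - 15*x/2 - 4 is on top; that piece has area ∫[-2,-1] (-x^3/2 - 4*x^2 - 17*x/2 - 5) dx = 7/24.
Total enclosed area = 45/8 + 7/24 = 71/12.

71/12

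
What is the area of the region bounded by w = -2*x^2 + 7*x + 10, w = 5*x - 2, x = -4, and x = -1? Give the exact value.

The difference (-2*x^2 + 7*x + 10) - (5*x - 2) = -2*x^2 + 2*x + 12 changes sign at x = -2 inside [-4, -1], so split the integral there.
∫[-4,-2] (-2*x^2 + 2*x + 12) dx = -76/3; the area of that piece is 76/3.
∫[-2,-1] (-2*x^2 + 2*x + 12) dx = 13/3.
Total area = 76/3 + 13/3 = 89/3.

89/3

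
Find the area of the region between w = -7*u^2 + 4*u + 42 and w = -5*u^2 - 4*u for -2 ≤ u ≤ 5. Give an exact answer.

On [-2, 5], (-7*u^2 + 4*u + 42) - (-5*u^2 - 4*u) = -2*u^2 + 8*u + 42 is ≥ 0 throughout, so the area is a single integral of |-2*u^2 + 8*u + 42|.
∫[-2,5] (-2*u^2 + 8*u + 42) du = 868/3.

868/3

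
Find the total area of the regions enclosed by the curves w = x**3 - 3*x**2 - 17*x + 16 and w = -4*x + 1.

Set the curves equal: x**3 - 3*x**2 - 17*x + 16 = -4*x + 1, so x**3 - 3*x**2 - 13*x + 15 = 0, which factors as (x - 5)*(x - 1)*(x + 3) = 0. The curves meet at x = -3, 1, 5.
On [-3, 1], w = x**3 - 3*x**2 - 17*x + 16 is on top; that piece has area ∫[-3,1] (x**3 - 3*x**2 - 13*x + 15) dx = 64.
On [1, 5], w = -4*x + 1 is on top; that piece has area ∫[1,5] (-(x**3 - 3*x**2 - 13*x + 15)) dx = 64.
Total enclosed area = 64 + 64 = 128.

128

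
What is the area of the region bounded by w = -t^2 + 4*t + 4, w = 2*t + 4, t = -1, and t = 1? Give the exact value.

The difference (-t^2 + 4*t + 4) - (2*t + 4) = -t^2 + 2*t changes sign at t = 0 inside [-1, 1], so split the integral there.
∫[-1,0] (-t^2 + 2*t) dt = -4/3; the area of that piece is 4/3.
∫[0,1] (-t^2 + 2*t) dt = 2/3.
Total area = 4/3 + 2/3 = 2.

2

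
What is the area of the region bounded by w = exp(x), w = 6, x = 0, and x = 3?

-29 + exp(3) + 12*log(6)

The difference (exp(x)) - (6) = exp(x) - 6 changes sign at x = log(6) inside [0, 3], so split the integral there.
∫[0,log(6)] (exp(x) - 6) dx = 5 - log(46656); the area of that piece is -5 + log(46656).
∫[log(6),3] (exp(x) - 6) dx = -24 + 6*log(6) + exp(3).
Total area = (-5 + log(46656)) + (-24 + 6*log(6) + exp(3)) = -29 + exp(3) + 12*log(6).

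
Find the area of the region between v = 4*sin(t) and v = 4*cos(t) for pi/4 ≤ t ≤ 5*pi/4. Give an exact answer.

On [pi/4, 5*pi/4], (4*sin(t)) - (4*cos(t)) = 4*sin(t) - 4*cos(t) is ≥ 0 throughout, so the area is a single integral of |4*sin(t) - 4*cos(t)|.
∫[pi/4,5*pi/4] (4*sin(t) - 4*cos(t)) dt = 8*sqrt(2).

8*sqrt(2)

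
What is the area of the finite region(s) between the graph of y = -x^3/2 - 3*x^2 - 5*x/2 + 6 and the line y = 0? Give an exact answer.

The curve meets the x-axis where -x^3/2 - 3*x^2 - 5*x/2 + 6 = 0, i.e. -(x - 1)*(x + 3)*(x + 4)/2 = 0, at x = -4, -3, 1.
On [-4, -3] the curve lies below the axis; ∫[-4,-3] (-x^3/2 - 3*x^2 - 5*x/2 + 6) dx = -3/8, giving area 3/8.
On [-3, 1] the curve lies above the axis; ∫[-3,1] (-x^3/2 - 3*x^2 - 5*x/2 + 6) dx = 16, giving area 16.
Total area = 3/8 + 16 = 131/8.

131/8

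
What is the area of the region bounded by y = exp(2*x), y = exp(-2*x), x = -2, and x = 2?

-2 + exp(-4) + exp(4)

The difference (exp(2*x)) - (exp(-2*x)) = exp(2*x) - exp(-2*x) changes sign at x = 0 inside [-2, 2], so split the integral there.
∫[-2,0] (exp(2*x) - exp(-2*x)) dx = -exp(4)/2 - exp(-4)/2 + 1; the area of that piece is -1 + exp(-4)/2 + exp(4)/2.
∫[0,2] (exp(2*x) - exp(-2*x)) dx = -1 + exp(-4)/2 + exp(4)/2.
Total area = (-1 + exp(-4)/2 + exp(4)/2) + (-1 + exp(-4)/2 + exp(4)/2) = -2 + exp(-4) + exp(4).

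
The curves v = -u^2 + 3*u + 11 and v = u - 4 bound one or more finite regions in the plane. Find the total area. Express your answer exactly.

256/3

Set the curves equal: -u^2 + 3*u + 11 = u - 4, so -u^2 + 2*u + 15 = 0, which factors as -(u - 5)*(u + 3) = 0. The curves meet at u = -3, 5.
On [-3, 5], v = -u^2 + 3*u + 11 is on top; that piece has area ∫[-3,5] (-u^2 + 2*u + 15) du = 256/3.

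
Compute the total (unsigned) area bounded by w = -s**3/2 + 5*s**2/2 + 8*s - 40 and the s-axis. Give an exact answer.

The curve meets the s-axis where -s**3/2 + 5*s**2/2 + 8*s - 40 = 0, i.e. -(s - 5)*(s - 4)*(s + 4)/2 = 0, at s = -4, 4, 5.
On [-4, 4] the curve lies below the axis; ∫[-4,4] (-s**3/2 + 5*s**2/2 + 8*s - 40) ds = -640/3, giving area 640/3.
On [4, 5] the curve lies above the axis; ∫[4,5] (-s**3/2 + 5*s**2/2 + 8*s - 40) ds = 17/24, giving area 17/24.
Total area = 640/3 + 17/24 = 5137/24.

5137/24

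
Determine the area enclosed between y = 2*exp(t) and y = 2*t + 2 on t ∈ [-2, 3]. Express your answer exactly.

-15 - 2*exp(-2) + 2*exp(3)

On [-2, 3], (2*exp(t)) - (2*t + 2) = -2*t + 2*exp(t) - 2 is ≥ 0 throughout, so the area is a single integral of |-2*t + 2*exp(t) - 2|.
∫[-2,3] (-2*t + 2*exp(t) - 2) dt = -15 - 2*exp(-2) + 2*exp(3).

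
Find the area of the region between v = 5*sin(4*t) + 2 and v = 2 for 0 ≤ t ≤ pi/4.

On [0, pi/4], (5*sin(4*t) + 2) - (2) = 5*sin(4*t) is ≥ 0 throughout, so the area is a single integral of |5*sin(4*t)|.
∫[0,pi/4] (5*sin(4*t)) dt = 5/2.

5/2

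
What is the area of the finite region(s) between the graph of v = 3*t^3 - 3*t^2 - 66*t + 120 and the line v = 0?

The curve meets the t-axis where 3*t^3 - 3*t^2 - 66*t + 120 = 0, i.e. 3*(t - 4)*(t - 2)*(t + 5) = 0, at t = -5, 2, 4.
On [-5, 2] the curve lies above the axis; ∫[-5,2] (3*t^3 - 3*t^2 - 66*t + 120) dt = 3773/4, giving area 3773/4.
On [2, 4] the curve lies below the axis; ∫[2,4] (3*t^3 - 3*t^2 - 66*t + 120) dt = -32, giving area 32.
Total area = 3773/4 + 32 = 3901/4.

3901/4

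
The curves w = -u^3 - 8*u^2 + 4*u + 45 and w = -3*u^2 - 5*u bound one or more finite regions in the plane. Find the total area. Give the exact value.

568/3

Set the curves equal: -u^3 - 8*u^2 + 4*u + 45 = -3*u^2 - 5*u, so -u^3 - 5*u^2 + 9*u + 45 = 0, which factors as -(u - 3)*(u + 3)*(u + 5) = 0. The curves meet at u = -5, -3, 3.
On [-5, -3], w = -3*u^2 - 5*u is on top; that piece has area ∫[-5,-3] (-(-u^3 - 5*u^2 + 9*u + 45)) du = 28/3.
On [-3, 3], w = -u^3 - 8*u^2 + 4*u + 45 is on top; that piece has area ∫[-3,3] (-u^3 - 5*u^2 + 9*u + 45) du = 180.
Total enclosed area = 28/3 + 180 = 568/3.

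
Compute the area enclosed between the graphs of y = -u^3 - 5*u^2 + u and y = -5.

Set the curves equal: -u^3 - 5*u^2 + u = -5, so -u^3 - 5*u^2 + u + 5 = 0, which factors as -(u - 1)*(u + 1)*(u + 5) = 0. The curves meet at u = -5, -1, 1.
On [-5, -1], y = -5 is on top; that piece has area ∫[-5,-1] (-(-u^3 - 5*u^2 + u + 5)) du = 128/3.
On [-1, 1], y = -u^3 - 5*u^2 + u is on top; that piece has area ∫[-1,1] (-u^3 - 5*u^2 + u + 5) du = 20/3.
Total enclosed area = 128/3 + 20/3 = 148/3.

148/3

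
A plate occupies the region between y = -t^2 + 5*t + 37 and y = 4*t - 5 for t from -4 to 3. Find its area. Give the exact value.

On [-4, 3], (-t^2 + 5*t + 37) - (4*t - 5) = -t^2 + t + 42 is ≥ 0 throughout, so the area is a single integral of |-t^2 + t + 42|.
∫[-4,3] (-t^2 + t + 42) dt = 1561/6.

1561/6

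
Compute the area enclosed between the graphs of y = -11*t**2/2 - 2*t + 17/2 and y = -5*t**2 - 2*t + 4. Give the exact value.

18

Set the curves equal: -11*t**2/2 - 2*t + 17/2 = -5*t**2 - 2*t + 4, so -t**2/2 + 9/2 = 0, which factors as -(t - 3)*(t + 3)/2 = 0. The curves meet at t = -3, 3.
On [-3, 3], y = -11*t**2/2 - 2*t + 17/2 is on top; that piece has area ∫[-3,3] (-t**2/2 + 9/2) dt = 18.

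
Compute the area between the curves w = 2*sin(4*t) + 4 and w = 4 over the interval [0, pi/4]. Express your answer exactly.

On [0, pi/4], (2*sin(4*t) + 4) - (4) = 2*sin(4*t) is ≥ 0 throughout, so the area is a single integral of |2*sin(4*t)|.
∫[0,pi/4] (2*sin(4*t)) dt = 1.

1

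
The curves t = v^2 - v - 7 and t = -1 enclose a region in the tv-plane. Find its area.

Both boundary curves give t as a function of v, so integrate with respect to v. Setting them equal: v^2 - v - 6 = 0, i.e. (v - 3)*(v + 2) = 0, so they meet at v = -2, 3.
For v in [-2, 3], t = v^2 - v - 7 is on the left; area = ∫[-2,3] (-(v^2 - v - 6)) dv = 125/6.

125/6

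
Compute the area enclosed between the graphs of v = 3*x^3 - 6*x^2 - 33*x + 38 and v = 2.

937/4

Set the curves equal: 3*x^3 - 6*x^2 - 33*x + 38 = 2, so 3*x^3 - 6*x^2 - 33*x + 36 = 0, which factors as 3*(x - 4)*(x - 1)*(x + 3) = 0. The curves meet at x = -3, 1, 4.
On [-3, 1], v = 3*x^3 - 6*x^2 - 33*x + 38 is on top; that piece has area ∫[-3,1] (3*x^3 - 6*x^2 - 33*x + 36) dx = 160.
On [1, 4], v = 2 is on top; that piece has area ∫[1,4] (-(3*x^3 - 6*x^2 - 33*x + 36)) dx = 297/4.
Total enclosed area = 160 + 297/4 = 937/4.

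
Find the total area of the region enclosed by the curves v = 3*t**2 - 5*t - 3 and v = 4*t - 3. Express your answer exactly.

Set the curves equal: 3*t**2 - 5*t - 3 = 4*t - 3, so 3*t**2 - 9*t = 0, which factors as 3*t*(t - 3) = 0. The curves meet at t = 0, 3.
On [0, 3], v = 4*t - 3 is on top; that piece has area ∫[0,3] (-(3*t**2 - 9*t)) dt = 27/2.

27/2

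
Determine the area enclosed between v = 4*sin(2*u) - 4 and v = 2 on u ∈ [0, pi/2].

-4 + 3*pi

On [0, pi/2], (4*sin(2*u) - 4) - (2) = 4*sin(2*u) - 6 is ≤ 0 throughout, so the area is a single integral of |4*sin(2*u) - 6|.
∫[0,pi/2] (4*sin(2*u) - 6) du = 4 - 3*pi; the area of that piece is -4 + 3*pi.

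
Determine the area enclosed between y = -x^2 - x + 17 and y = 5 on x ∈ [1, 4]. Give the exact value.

The difference (-x^2 - x + 17) - (5) = -x^2 - x + 12 changes sign at x = 3 inside [1, 4], so split the integral there.
∫[1,3] (-x^2 - x + 12) dx = 34/3.
∫[3,4] (-x^2 - x + 12) dx = -23/6; the area of that piece is 23/6.
Total area = 34/3 + 23/6 = 91/6.

91/6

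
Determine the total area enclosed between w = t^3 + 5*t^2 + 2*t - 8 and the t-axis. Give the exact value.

253/12

The curve meets the t-axis where t^3 + 5*t^2 + 2*t - 8 = 0, i.e. (t - 1)*(t + 2)*(t + 4) = 0, at t = -4, -2, 1.
On [-4, -2] the curve lies above the axis; ∫[-4,-2] (t^3 + 5*t^2 + 2*t - 8) dt = 16/3, giving area 16/3.
On [-2, 1] the curve lies below the axis; ∫[-2,1] (t^3 + 5*t^2 + 2*t - 8) dt = -63/4, giving area 63/4.
Total area = 16/3 + 63/4 = 253/12.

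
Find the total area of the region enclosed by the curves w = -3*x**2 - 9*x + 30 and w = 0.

343/2

Set the curves equal: -3*x**2 - 9*x + 30 = 0, so -3*x**2 - 9*x + 30 = 0, which factors as -3*(x - 2)*(x + 5) = 0. The curves meet at x = -5, 2.
On [-5, 2], w = -3*x**2 - 9*x + 30 is on top; that piece has area ∫[-5,2] (-3*x**2 - 9*x + 30) dx = 343/2.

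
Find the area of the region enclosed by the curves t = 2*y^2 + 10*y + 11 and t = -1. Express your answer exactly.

1/3

Both boundary curves give t as a function of y, so integrate with respect to y. Setting them equal: 2*y^2 + 10*y + 12 = 0, i.e. 2*(y + 2)*(y + 3) = 0, so they meet at y = -3, -2.
For y in [-3, -2], t = 2*y^2 + 10*y + 11 is on the left; area = ∫[-3,-2] (-(2*y^2 + 10*y + 12)) dy = 1/3.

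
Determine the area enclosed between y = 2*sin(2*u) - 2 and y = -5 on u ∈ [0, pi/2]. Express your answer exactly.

2 + 3*pi/2

On [0, pi/2], (2*sin(2*u) - 2) - (-5) = 2*sin(2*u) + 3 is ≥ 0 throughout, so the area is a single integral of |2*sin(2*u) + 3|.
∫[0,pi/2] (2*sin(2*u) + 3) du = 2 + 3*pi/2.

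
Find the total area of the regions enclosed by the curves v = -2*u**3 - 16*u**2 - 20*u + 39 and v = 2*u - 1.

443/3

Set the curves equal: -2*u**3 - 16*u**2 - 20*u + 39 = 2*u - 1, so -2*u**3 - 16*u**2 - 22*u + 40 = 0, which factors as -2*(u - 1)*(u + 4)*(u + 5) = 0. The curves meet at u = -5, -4, 1.
On [-5, -4], v = 2*u - 1 is on top; that piece has area ∫[-5,-4] (-(-2*u**3 - 16*u**2 - 22*u + 40)) du = 11/6.
On [-4, 1], v = -2*u**3 - 16*u**2 - 20*u + 39 is on top; that piece has area ∫[-4,1] (-2*u**3 - 16*u**2 - 22*u + 40) du = 875/6.
Total enclosed area = 11/6 + 875/6 = 443/3.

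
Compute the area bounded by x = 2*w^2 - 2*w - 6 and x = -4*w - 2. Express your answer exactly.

Both boundary curves give x as a function of w, so integrate with respect to w. Setting them equal: 2*w^2 + 2*w - 4 = 0, i.e. 2*(w - 1)*(w + 2) = 0, so they meet at w = -2, 1.
For w in [-2, 1], x = 2*w^2 - 2*w - 6 is on the left; area = ∫[-2,1] (-(2*w^2 + 2*w - 4)) dw = 9.

9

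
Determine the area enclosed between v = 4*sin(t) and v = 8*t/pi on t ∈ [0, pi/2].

4 - pi

On [0, pi/2], (4*sin(t)) - (8*t/pi) = -8*t/pi + 4*sin(t) is ≥ 0 throughout, so the area is a single integral of |-8*t/pi + 4*sin(t)|.
∫[0,pi/2] (-8*t/pi + 4*sin(t)) dt = 4 - pi.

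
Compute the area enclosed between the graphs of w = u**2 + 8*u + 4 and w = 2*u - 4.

Set the curves equal: u**2 + 8*u + 4 = 2*u - 4, so u**2 + 6*u + 8 = 0, which factors as (u + 2)*(u + 4) = 0. The curves meet at u = -4, -2.
On [-4, -2], w = 2*u - 4 is on top; that piece has area ∫[-4,-2] (-(u**2 + 6*u + 8)) du = 4/3.

4/3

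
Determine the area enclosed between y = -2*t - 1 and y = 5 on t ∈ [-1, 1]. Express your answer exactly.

On [-1, 1], (-2*t - 1) - (5) = -2*t - 6 is ≤ 0 throughout, so the area is a single integral of |-2*t - 6|.
∫[-1,1] (-2*t - 6) dt = -12; the area of that piece is 12.

12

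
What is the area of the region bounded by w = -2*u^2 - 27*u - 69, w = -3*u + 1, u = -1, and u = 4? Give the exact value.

1720/3

On [-1, 4], (-2*u^2 - 27*u - 69) - (-3*u + 1) = -2*u^2 - 24*u - 70 is ≤ 0 throughout, so the area is a single integral of |-2*u^2 - 24*u - 70|.
∫[-1,4] (-2*u^2 - 24*u - 70) du = -1720/3; the area of that piece is 1720/3.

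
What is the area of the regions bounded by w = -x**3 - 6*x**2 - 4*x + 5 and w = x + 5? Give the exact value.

Set the curves equal: -x**3 - 6*x**2 - 4*x + 5 = x + 5, so -x**3 - 6*x**2 - 5*x = 0, which factors as -x*(x + 1)*(x + 5) = 0. The curves meet at x = -5, -1, 0.
On [-5, -1], w = x + 5 is on top; that piece has area ∫[-5,-1] (-(-x**3 - 6*x**2 - 5*x)) dx = 32.
On [-1, 0], w = -x**3 - 6*x**2 - 4*x + 5 is on top; that piece has area ∫[-1,0] (-x**3 - 6*x**2 - 5*x) dx = 3/4.
Total enclosed area = 32 + 3/4 = 131/4.

131/4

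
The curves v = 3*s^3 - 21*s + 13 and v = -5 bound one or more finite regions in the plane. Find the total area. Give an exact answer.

Set the curves equal: 3*s^3 - 21*s + 13 = -5, so 3*s^3 - 21*s + 18 = 0, which factors as 3*(s - 2)*(s - 1)*(s + 3) = 0. The curves meet at s = -3, 1, 2.
On [-3, 1], v = 3*s^3 - 21*s + 13 is on top; that piece has area ∫[-3,1] (3*s^3 - 21*s + 18) ds = 96.
On [1, 2], v = -5 is on top; that piece has area ∫[1,2] (-(3*s^3 - 21*s + 18)) ds = 9/4.
Total enclosed area = 96 + 9/4 = 393/4.

393/4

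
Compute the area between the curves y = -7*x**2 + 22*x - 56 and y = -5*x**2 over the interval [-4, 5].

The difference (-7*x**2 + 22*x - 56) - (-5*x**2) = -2*x**2 + 22*x - 56 changes sign at x = 4 inside [-4, 5], so split the integral there.
∫[-4,4] (-2*x**2 + 22*x - 56) dx = -1600/3; the area of that piece is 1600/3.
∫[4,5] (-2*x**2 + 22*x - 56) dx = 7/3.
Total area = 1600/3 + 7/3 = 1607/3.

1607/3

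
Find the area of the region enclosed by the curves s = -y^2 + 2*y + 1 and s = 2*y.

Both boundary curves give s as a function of y, so integrate with respect to y. Setting them equal: -y^2 + 1 = 0, i.e. -(y - 1)*(y + 1) = 0, so they meet at y = -1, 1.
For y in [-1, 1], s = -y^2 + 2*y + 1 is on the right; area = ∫[-1,1] (-y^2 + 1) dy = 4/3.

4/3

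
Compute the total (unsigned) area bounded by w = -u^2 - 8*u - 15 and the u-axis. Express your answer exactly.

The curve meets the u-axis where -u^2 - 8*u - 15 = 0, i.e. -(u + 3)*(u + 5) = 0, at u = -5, -3.
On [-5, -3] the curve lies above the axis; ∫[-5,-3] (-u^2 - 8*u - 15) du = 4/3, giving area 4/3.

4/3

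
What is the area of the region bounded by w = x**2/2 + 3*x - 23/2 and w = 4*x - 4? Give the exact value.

Set the curves equal: x**2/2 + 3*x - 23/2 = 4*x - 4, so x**2/2 - x - 15/2 = 0, which factors as (x - 5)*(x + 3)/2 = 0. The curves meet at x = -3, 5.
On [-3, 5], w = 4*x - 4 is on top; that piece has area ∫[-3,5] (-(x**2/2 - x - 15/2)) dx = 128/3.

128/3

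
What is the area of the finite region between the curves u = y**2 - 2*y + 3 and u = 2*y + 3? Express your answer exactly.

Both boundary curves give u as a function of y, so integrate with respect to y. Setting them equal: y**2 - 4*y = 0, i.e. y*(y - 4) = 0, so they meet at y = 0, 4.
For y in [0, 4], u = y**2 - 2*y + 3 is on the left; area = ∫[0,4] (-(y**2 - 4*y)) dy = 32/3.

32/3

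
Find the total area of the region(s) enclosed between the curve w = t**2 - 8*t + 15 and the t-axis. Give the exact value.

4/3

The curve meets the t-axis where t**2 - 8*t + 15 = 0, i.e. (t - 5)*(t - 3) = 0, at t = 3, 5.
On [3, 5] the curve lies below the axis; ∫[3,5] (t**2 - 8*t + 15) dt = -4/3, giving area 4/3.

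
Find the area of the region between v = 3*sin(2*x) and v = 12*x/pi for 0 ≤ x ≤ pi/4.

On [0, pi/4], (3*sin(2*x)) - (12*x/pi) = -12*x/pi + 3*sin(2*x) is ≥ 0 throughout, so the area is a single integral of |-12*x/pi + 3*sin(2*x)|.
∫[0,pi/4] (-12*x/pi + 3*sin(2*x)) dx = 3/2 - 3*pi/8.

3/2 - 3*pi/8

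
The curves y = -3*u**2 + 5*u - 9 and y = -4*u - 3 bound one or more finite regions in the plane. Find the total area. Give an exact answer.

1/2

Set the curves equal: -3*u**2 + 5*u - 9 = -4*u - 3, so -3*u**2 + 9*u - 6 = 0, which factors as -3*(u - 2)*(u - 1) = 0. The curves meet at u = 1, 2.
On [1, 2], y = -3*u**2 + 5*u - 9 is on top; that piece has area ∫[1,2] (-3*u**2 + 9*u - 6) du = 1/2.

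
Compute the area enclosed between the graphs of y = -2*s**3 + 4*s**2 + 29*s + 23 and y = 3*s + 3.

1741/6

Set the curves equal: -2*s**3 + 4*s**2 + 29*s + 23 = 3*s + 3, so -2*s**3 + 4*s**2 + 26*s + 20 = 0, which factors as -2*(s - 5)*(s + 1)*(s + 2) = 0. The curves meet at s = -2, -1, 5.
On [-2, -1], y = 3*s + 3 is on top; that piece has area ∫[-2,-1] (-(-2*s**3 + 4*s**2 + 26*s + 20)) ds = 13/6.
On [-1, 5], y = -2*s**3 + 4*s**2 + 29*s + 23 is on top; that piece has area ∫[-1,5] (-2*s**3 + 4*s**2 + 26*s + 20) ds = 288.
Total enclosed area = 13/6 + 288 = 1741/6.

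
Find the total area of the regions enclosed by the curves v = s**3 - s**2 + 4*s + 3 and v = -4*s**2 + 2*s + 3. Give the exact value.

1/2

Set the curves equal: s**3 - s**2 + 4*s + 3 = -4*s**2 + 2*s + 3, so s**3 + 3*s**2 + 2*s = 0, which factors as s*(s + 1)*(s + 2) = 0. The curves meet at s = -2, -1, 0.
On [-2, -1], v = s**3 - s**2 + 4*s + 3 is on top; that piece has area ∫[-2,-1] (s**3 + 3*s**2 + 2*s) ds = 1/4.
On [-1, 0], v = -4*s**2 + 2*s + 3 is on top; that piece has area ∫[-1,0] (-(s**3 + 3*s**2 + 2*s)) ds = 1/4.
Total enclosed area = 1/4 + 1/4 = 1/2.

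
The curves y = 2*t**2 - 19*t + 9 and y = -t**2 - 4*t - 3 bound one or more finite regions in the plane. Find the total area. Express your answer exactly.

Set the curves equal: 2*t**2 - 19*t + 9 = -t**2 - 4*t - 3, so 3*t**2 - 15*t + 12 = 0, which factors as 3*(t - 4)*(t - 1) = 0. The curves meet at t = 1, 4.
On [1, 4], y = -t**2 - 4*t - 3 is on top; that piece has area ∫[1,4] (-(3*t**2 - 15*t + 12)) dt = 27/2.

27/2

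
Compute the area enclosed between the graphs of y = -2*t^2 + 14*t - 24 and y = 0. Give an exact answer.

Set the curves equal: -2*t^2 + 14*t - 24 = 0, so -2*t^2 + 14*t - 24 = 0, which factors as -2*(t - 4)*(t - 3) = 0. The curves meet at t = 3, 4.
On [3, 4], y = -2*t^2 + 14*t - 24 is on top; that piece has area ∫[3,4] (-2*t^2 + 14*t - 24) dt = 1/3.

1/3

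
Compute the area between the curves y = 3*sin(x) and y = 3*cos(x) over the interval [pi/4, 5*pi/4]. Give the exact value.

On [pi/4, 5*pi/4], (3*sin(x)) - (3*cos(x)) = 3*sin(x) - 3*cos(x) is ≥ 0 throughout, so the area is a single integral of |3*sin(x) - 3*cos(x)|.
∫[pi/4,5*pi/4] (3*sin(x) - 3*cos(x)) dx = 6*sqrt(2).

6*sqrt(2)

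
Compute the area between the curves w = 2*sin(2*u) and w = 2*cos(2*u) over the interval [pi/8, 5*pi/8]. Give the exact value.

2*sqrt(2)

On [pi/8, 5*pi/8], (2*sin(2*u)) - (2*cos(2*u)) = 2*sin(2*u) - 2*cos(2*u) is ≥ 0 throughout, so the area is a single integral of |2*sin(2*u) - 2*cos(2*u)|.
∫[pi/8,5*pi/8] (2*sin(2*u) - 2*cos(2*u)) du = 2*sqrt(2).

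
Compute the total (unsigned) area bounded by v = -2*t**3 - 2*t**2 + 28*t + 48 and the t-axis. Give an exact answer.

The curve meets the t-axis where -2*t**3 - 2*t**2 + 28*t + 48 = 0, i.e. -2*(t - 4)*(t + 2)*(t + 3) = 0, at t = -3, -2, 4.
On [-3, -2] the curve lies below the axis; ∫[-3,-2] (-2*t**3 - 2*t**2 + 28*t + 48) dt = -13/6, giving area 13/6.
On [-2, 4] the curve lies above the axis; ∫[-2,4] (-2*t**3 - 2*t**2 + 28*t + 48) dt = 288, giving area 288.
Total area = 13/6 + 288 = 1741/6.

1741/6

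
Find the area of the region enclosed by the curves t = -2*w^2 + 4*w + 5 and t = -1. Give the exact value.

64/3

Both boundary curves give t as a function of w, so integrate with respect to w. Setting them equal: -2*w^2 + 4*w + 6 = 0, i.e. -2*(w - 3)*(w + 1) = 0, so they meet at w = -1, 3.
For w in [-1, 3], t = -2*w^2 + 4*w + 5 is on the right; area = ∫[-1,3] (-2*w^2 + 4*w + 6) dw = 64/3.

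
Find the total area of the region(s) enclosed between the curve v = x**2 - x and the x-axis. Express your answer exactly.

The curve meets the x-axis where x**2 - x = 0, i.e. x*(x - 1) = 0, at x = 0, 1.
On [0, 1] the curve lies below the axis; ∫[0,1] (x**2 - x) dx = -1/6, giving area 1/6.

1/6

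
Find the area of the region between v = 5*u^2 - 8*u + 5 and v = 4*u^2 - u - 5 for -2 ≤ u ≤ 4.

The difference (5*u^2 - 8*u + 5) - (4*u^2 - u - 5) = u^2 - 7*u + 10 changes sign at u = 2 inside [-2, 4], so split the integral there.
∫[-2,2] (u^2 - 7*u + 10) du = 136/3.
∫[2,4] (u^2 - 7*u + 10) du = -10/3; the area of that piece is 10/3.
Total area = 136/3 + 10/3 = 146/3.

146/3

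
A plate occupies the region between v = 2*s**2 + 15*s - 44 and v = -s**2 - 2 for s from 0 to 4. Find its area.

The difference (2*s**2 + 15*s - 44) - (-s**2 - 2) = 3*s**2 + 15*s - 42 changes sign at s = 2 inside [0, 4], so split the integral there.
∫[0,2] (3*s**2 + 15*s - 42) ds = -46; the area of that piece is 46.
∫[2,4] (3*s**2 + 15*s - 42) ds = 62.
Total area = 46 + 62 = 108.

108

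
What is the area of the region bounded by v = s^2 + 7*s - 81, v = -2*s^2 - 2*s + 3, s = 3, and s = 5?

The difference (s^2 + 7*s - 81) - (-2*s^2 - 2*s + 3) = 3*s^2 + 9*s - 84 changes sign at s = 4 inside [3, 5], so split the integral there.
∫[3,4] (3*s^2 + 9*s - 84) ds = -31/2; the area of that piece is 31/2.
∫[4,5] (3*s^2 + 9*s - 84) ds = 35/2.
Total area = 31/2 + 35/2 = 33.

33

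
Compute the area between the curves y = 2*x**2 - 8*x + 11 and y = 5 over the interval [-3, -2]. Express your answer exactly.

116/3

On [-3, -2], (2*x**2 - 8*x + 11) - (5) = 2*x**2 - 8*x + 6 is ≥ 0 throughout, so the area is a single integral of |2*x**2 - 8*x + 6|.
∫[-3,-2] (2*x**2 - 8*x + 6) dx = 116/3.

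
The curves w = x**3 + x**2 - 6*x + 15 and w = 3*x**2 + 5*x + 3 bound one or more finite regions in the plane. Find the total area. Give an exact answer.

Set the curves equal: x**3 + x**2 - 6*x + 15 = 3*x**2 + 5*x + 3, so x**3 - 2*x**2 - 11*x + 12 = 0, which factors as (x - 4)*(x - 1)*(x + 3) = 0. The curves meet at x = -3, 1, 4.
On [-3, 1], w = x**3 + x**2 - 6*x + 15 is on top; that piece has area ∫[-3,1] (x**3 - 2*x**2 - 11*x + 12) dx = 160/3.
On [1, 4], w = 3*x**2 + 5*x + 3 is on top; that piece has area ∫[1,4] (-(x**3 - 2*x**2 - 11*x + 12)) dx = 99/4.
Total enclosed area = 160/3 + 99/4 = 937/12.

937/12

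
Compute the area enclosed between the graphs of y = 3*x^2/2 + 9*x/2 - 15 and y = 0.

343/4

Set the curves equal: 3*x^2/2 + 9*x/2 - 15 = 0, so 3*x^2/2 + 9*x/2 - 15 = 0, which factors as 3*(x - 2)*(x + 5)/2 = 0. The curves meet at x = -5, 2.
On [-5, 2], y = 0 is on top; that piece has area ∫[-5,2] (-(3*x^2/2 + 9*x/2 - 15)) dx = 343/4.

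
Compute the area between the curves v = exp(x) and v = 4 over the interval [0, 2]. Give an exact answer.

The difference (exp(x)) - (4) = exp(x) - 4 changes sign at x = log(4) inside [0, 2], so split the integral there.
∫[0,log(4)] (exp(x) - 4) dx = 3 - log(256); the area of that piece is -3 + log(256).
∫[log(4),2] (exp(x) - 4) dx = -12 + 8*log(2) + exp(2).
Total area = (-3 + log(256)) + (-12 + 8*log(2) + exp(2)) = -15 + exp(2) + 16*log(2).

-15 + exp(2) + 16*log(2)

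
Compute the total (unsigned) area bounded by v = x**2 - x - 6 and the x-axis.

125/6

The curve meets the x-axis where x**2 - x - 6 = 0, i.e. (x - 3)*(x + 2) = 0, at x = -2, 3.
On [-2, 3] the curve lies below the axis; ∫[-2,3] (x**2 - x - 6) dx = -125/6, giving area 125/6.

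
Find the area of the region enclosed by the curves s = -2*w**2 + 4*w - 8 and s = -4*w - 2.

8/3

Both boundary curves give s as a function of w, so integrate with respect to w. Setting them equal: -2*w**2 + 8*w - 6 = 0, i.e. -2*(w - 3)*(w - 1) = 0, so they meet at w = 1, 3.
For w in [1, 3], s = -2*w**2 + 4*w - 8 is on the right; area = ∫[1,3] (-2*w**2 + 8*w - 6) dw = 8/3.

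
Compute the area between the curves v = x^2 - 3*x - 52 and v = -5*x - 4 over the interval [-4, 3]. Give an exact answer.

On [-4, 3], (x^2 - 3*x - 52) - (-5*x - 4) = x^2 + 2*x - 48 is ≤ 0 throughout, so the area is a single integral of |x^2 + 2*x - 48|.
∫[-4,3] (x^2 + 2*x - 48) dx = -938/3; the area of that piece is 938/3.

938/3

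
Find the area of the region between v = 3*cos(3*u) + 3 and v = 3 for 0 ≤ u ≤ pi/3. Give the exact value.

2

The difference (3*cos(3*u) + 3) - (3) = 3*cos(3*u) changes sign at u = pi/6 inside [0, pi/3], so split the integral there.
∫[0,pi/6] (3*cos(3*u)) du = 1.
∫[pi/6,pi/3] (3*cos(3*u)) du = -1; the area of that piece is 1.
Total area = 1 + 1 = 2.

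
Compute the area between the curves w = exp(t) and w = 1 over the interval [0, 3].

On [0, 3], (exp(t)) - (1) = exp(t) - 1 is ≥ 0 throughout, so the area is a single integral of |exp(t) - 1|.
∫[0,3] (exp(t) - 1) dt = -4 + exp(3).

-4 + exp(3)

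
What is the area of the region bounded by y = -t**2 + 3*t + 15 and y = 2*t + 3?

Set the curves equal: -t**2 + 3*t + 15 = 2*t + 3, so -t**2 + t + 12 = 0, which factors as -(t - 4)*(t + 3) = 0. The curves meet at t = -3, 4.
On [-3, 4], y = -t**2 + 3*t + 15 is on top; that piece has area ∫[-3,4] (-t**2 + t + 12) dt = 343/6.

343/6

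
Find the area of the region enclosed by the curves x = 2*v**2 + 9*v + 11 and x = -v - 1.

1/3

Both boundary curves give x as a function of v, so integrate with respect to v. Setting them equal: 2*v**2 + 10*v + 12 = 0, i.e. 2*(v + 2)*(v + 3) = 0, so they meet at v = -3, -2.
For v in [-3, -2], x = 2*v**2 + 9*v + 11 is on the left; area = ∫[-3,-2] (-(2*v**2 + 10*v + 12)) dv = 1/3.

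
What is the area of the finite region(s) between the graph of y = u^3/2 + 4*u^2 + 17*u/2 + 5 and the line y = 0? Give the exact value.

The curve meets the u-axis where u^3/2 + 4*u^2 + 17*u/2 + 5 = 0, i.e. (u + 1)*(u + 2)*(u + 5)/2 = 0, at u = -5, -2, -1.
On [-5, -2] the curve lies above the axis; ∫[-5,-2] (u^3/2 + 4*u^2 + 17*u/2 + 5) du = 45/8, giving area 45/8.
On [-2, -1] the curve lies below the axis; ∫[-2,-1] (u^3/2 + 4*u^2 + 17*u/2 + 5) du = -7/24, giving area 7/24.
Total area = 45/8 + 7/24 = 71/12.

71/12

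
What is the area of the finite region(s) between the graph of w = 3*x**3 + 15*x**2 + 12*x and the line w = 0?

The curve meets the x-axis where 3*x**3 + 15*x**2 + 12*x = 0, i.e. 3*x*(x + 1)*(x + 4) = 0, at x = -4, -1, 0.
On [-4, -1] the curve lies above the axis; ∫[-4,-1] (3*x**3 + 15*x**2 + 12*x) dx = 135/4, giving area 135/4.
On [-1, 0] the curve lies below the axis; ∫[-1,0] (3*x**3 + 15*x**2 + 12*x) dx = -7/4, giving area 7/4.
Total area = 135/4 + 7/4 = 71/2.

71/2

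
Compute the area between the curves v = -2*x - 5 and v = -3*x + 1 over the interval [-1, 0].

13/2

On [-1, 0], (-2*x - 5) - (-3*x + 1) = x - 6 is ≤ 0 throughout, so the area is a single integral of |x - 6|.
∫[-1,0] (x - 6) dx = -13/2; the area of that piece is 13/2.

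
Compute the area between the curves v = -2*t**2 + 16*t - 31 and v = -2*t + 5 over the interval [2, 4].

6

The difference (-2*t**2 + 16*t - 31) - (-2*t + 5) = -2*t**2 + 18*t - 36 changes sign at t = 3 inside [2, 4], so split the integral there.
∫[2,3] (-2*t**2 + 18*t - 36) dt = -11/3; the area of that piece is 11/3.
∫[3,4] (-2*t**2 + 18*t - 36) dt = 7/3.
Total area = 11/3 + 7/3 = 6.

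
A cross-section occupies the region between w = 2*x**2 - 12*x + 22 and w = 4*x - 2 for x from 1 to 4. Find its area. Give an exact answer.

46/3

The difference (2*x**2 - 12*x + 22) - (4*x - 2) = 2*x**2 - 16*x + 24 changes sign at x = 2 inside [1, 4], so split the integral there.
∫[1,2] (2*x**2 - 16*x + 24) dx = 14/3.
∫[2,4] (2*x**2 - 16*x + 24) dx = -32/3; the area of that piece is 32/3.
Total area = 14/3 + 32/3 = 46/3.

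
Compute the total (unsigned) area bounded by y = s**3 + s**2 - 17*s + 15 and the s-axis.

The curve meets the s-axis where s**3 + s**2 - 17*s + 15 = 0, i.e. (s - 3)*(s - 1)*(s + 5) = 0, at s = -5, 1, 3.
On [-5, 1] the curve lies above the axis; ∫[-5,1] (s**3 + s**2 - 17*s + 15) ds = 180, giving area 180.
On [1, 3] the curve lies below the axis; ∫[1,3] (s**3 + s**2 - 17*s + 15) ds = -28/3, giving area 28/3.
Total area = 180 + 28/3 = 568/3.

568/3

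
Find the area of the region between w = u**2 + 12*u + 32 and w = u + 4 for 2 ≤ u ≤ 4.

422/3

On [2, 4], (u**2 + 12*u + 32) - (u + 4) = u**2 + 11*u + 28 is ≥ 0 throughout, so the area is a single integral of |u**2 + 11*u + 28|.
∫[2,4] (u**2 + 11*u + 28) du = 422/3.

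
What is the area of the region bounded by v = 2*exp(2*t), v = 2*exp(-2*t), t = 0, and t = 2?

On [0, 2], (2*exp(2*t)) - (2*exp(-2*t)) = 2*exp(2*t) - 2*exp(-2*t) is ≥ 0 throughout, so the area is a single integral of |2*exp(2*t) - 2*exp(-2*t)|.
∫[0,2] (2*exp(2*t) - 2*exp(-2*t)) dt = -2 + exp(-4) + exp(4).

-2 + exp(-4) + exp(4)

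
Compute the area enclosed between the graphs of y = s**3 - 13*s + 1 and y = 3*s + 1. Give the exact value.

128

Set the curves equal: s**3 - 13*s + 1 = 3*s + 1, so s**3 - 16*s = 0, which factors as s*(s - 4)*(s + 4) = 0. The curves meet at s = -4, 0, 4.
On [-4, 0], y = s**3 - 13*s + 1 is on top; that piece has area ∫[-4,0] (s**3 - 16*s) ds = 64.
On [0, 4], y = 3*s + 1 is on top; that piece has area ∫[0,4] (-(s**3 - 16*s)) ds = 64.
Total enclosed area = 64 + 64 = 128.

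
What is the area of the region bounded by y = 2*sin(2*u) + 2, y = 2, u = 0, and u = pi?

4

The difference (2*sin(2*u) + 2) - (2) = 2*sin(2*u) changes sign at u = pi/2 inside [0, pi], so split the integral there.
∫[0,pi/2] (2*sin(2*u)) du = 2.
∫[pi/2,pi] (2*sin(2*u)) du = -2; the area of that piece is 2.
Total area = 2 + 2 = 4.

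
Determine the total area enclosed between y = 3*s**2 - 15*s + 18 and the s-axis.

1/2

The curve meets the s-axis where 3*s**2 - 15*s + 18 = 0, i.e. 3*(s - 3)*(s - 2) = 0, at s = 2, 3.
On [2, 3] the curve lies below the axis; ∫[2,3] (3*s**2 - 15*s + 18) ds = -1/2, giving area 1/2.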